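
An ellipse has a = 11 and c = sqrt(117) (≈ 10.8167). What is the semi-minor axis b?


b^2 = 11^2 - (sqrt(117))^2 = 121 - 117 = 4
b = sqrt(4) = 2

b = 2


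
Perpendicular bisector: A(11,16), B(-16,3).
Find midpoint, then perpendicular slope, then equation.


Midpoint = (-2.5, 9.5)
Slope of AB = dy/dx = -13/(-27) = 0.4815
Perp slope = -dx/dy = -27/13 = -2.0769
b = My - (perp slope)*Mx = 9.5 + (-27*(-2.5))/(-13) = 9.5 - 5.1923 = 4.3077

y = -2.0769x + 4.3077


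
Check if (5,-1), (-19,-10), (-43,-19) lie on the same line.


5*(-10+ 19) - 19*(-19+ 1) - 43*(-1+ 10)
= 45 + 342 - 387 = 0

Yes, collinear (determinant = 0)


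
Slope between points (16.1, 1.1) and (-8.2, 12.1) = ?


dy = 12.1 - 1.1 = 11.0
dx = -8.2 - 16.1 = -24.3
m = 11.0/(-24.3) = -0.4527

m = -0.4527


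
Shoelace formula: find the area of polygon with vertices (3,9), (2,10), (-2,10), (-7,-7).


sum(xi*y_{i+1}) = 3*10 + 2*10 - 2*(-7) - 7*9 = 1
sum(yi*x_{i+1}) = 9*2 + 10*(-2) + 10*(-7) - 7*3 = -93
Area = |1 + 93|/2 = 94/2 = 47.0000

47.0000 sq units


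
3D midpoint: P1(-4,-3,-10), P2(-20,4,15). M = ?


Mx = (-4- 20)/2 = -12.0000
My = (-3+4)/2 = 0.5000
Mz = (-10+15)/2 = 2.5000

M = (-12.0000, 0.5000, 2.5000)


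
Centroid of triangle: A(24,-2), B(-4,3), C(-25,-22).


Gx = (24- 4- 25)/3 = -5/3 = -1.6667
Gy = (-2+3- 22)/3 = -21/3 = -7.0000

G = (-1.6667, -7.0000)


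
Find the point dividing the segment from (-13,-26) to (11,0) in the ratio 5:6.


Px = (5*11 + 6*(-13))/11 = -23/11 = -2.0909
Py = (5*0 + 6*(-26))/11 = -156/11 = -14.1818

P = (-2.0909, -14.1818)


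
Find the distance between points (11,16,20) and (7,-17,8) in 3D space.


dx=-4, dy=-33, dz=-12
d = sqrt(16+1089+144) = sqrt(1249) = 35.3412

35.3412


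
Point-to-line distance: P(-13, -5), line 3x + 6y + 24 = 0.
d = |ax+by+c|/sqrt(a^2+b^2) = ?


|3*(-13) + 6*(-5) + 24| = |-45| = 45
sqrt(9 + 36) = sqrt(45) = 6.7082
d = 45/sqrt(45) = 6.7082

6.7082


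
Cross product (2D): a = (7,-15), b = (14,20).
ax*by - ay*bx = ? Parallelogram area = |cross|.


cross = 7*20 + 15*14 = 140 + 210 = 350
Parallelogram area = |350| = 350

cross = 350, parallelogram area = 350


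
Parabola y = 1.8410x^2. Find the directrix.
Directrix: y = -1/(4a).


a = 1.8410
1/(4a) = 0.1358
directrix: y = -0.1358 = -0.1358

y = -0.1358


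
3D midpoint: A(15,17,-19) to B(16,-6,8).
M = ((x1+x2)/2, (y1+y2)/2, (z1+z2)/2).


Mx = (15+16)/2 = 15.5000
My = (17- 6)/2 = 5.5000
Mz = (-19+8)/2 = -5.5000

M = (15.5000, 5.5000, -5.5000)


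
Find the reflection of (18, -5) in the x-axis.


Reflection rule for x-axis: (x, -y)
(18, -5) -> (18, 5)

(18, 5)


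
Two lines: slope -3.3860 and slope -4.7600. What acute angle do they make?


m1-m2 = 1.374
1+m1*m2 = 17.11736
tan(theta) = |1.374/17.11736| = 0.080269
theta = arctan(|1.374/17.11736|) = 4.5893 degrees (acute angle)

4.5893 degrees


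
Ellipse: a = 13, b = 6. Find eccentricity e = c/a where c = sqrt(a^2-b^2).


c = sqrt(169-36) = sqrt(133) = 11.5326
e = c/a = sqrt(133)/13 = 0.8871

e = 0.8871


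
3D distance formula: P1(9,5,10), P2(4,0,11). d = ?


dx=-5, dy=-5, dz=1
d = sqrt(25+25+1) = sqrt(51) = 7.1414

7.1414


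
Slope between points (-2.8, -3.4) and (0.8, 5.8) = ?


dy = 5.8 + 3.4 = 9.2
dx = 0.8 + 2.8 = 3.6
m = 9.2/3.6 = 2.5556

m = 2.5556


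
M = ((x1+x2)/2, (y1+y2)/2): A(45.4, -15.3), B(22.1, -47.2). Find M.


Mx = (45.4 + 22.1)/2 = 67.5/2 = 33.7500
My = (-15.3 - 47.2)/2 = -62.5/2 = -31.2500

(33.7500, -31.2500)


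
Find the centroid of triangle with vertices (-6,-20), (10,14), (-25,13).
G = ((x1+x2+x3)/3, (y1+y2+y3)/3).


Gx = (-6+10- 25)/3 = -21/3 = -7.0000
Gy = (-20+14+13)/3 = 7/3 = 2.3333

G = (-7.0000, 2.3333)


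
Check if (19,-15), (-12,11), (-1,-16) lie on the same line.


19*(11+ 16) - 12*(-16+ 15) - 1*(-15-11)
= 513 + 12 + 26 = 551

No, not collinear (determinant = 551)


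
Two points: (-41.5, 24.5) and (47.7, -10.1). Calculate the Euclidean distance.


dx = 47.7 + 41.5 = 89.2
dy = -10.1 - 24.5 = -34.6
d = sqrt(7956.64 + 1197.16) = sqrt(9153.8) = 95.6755

95.6755


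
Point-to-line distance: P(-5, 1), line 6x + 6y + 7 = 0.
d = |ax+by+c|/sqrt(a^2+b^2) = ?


|6*(-5) + 6*1 + 7| = |-17| = 17
sqrt(36 + 36) = sqrt(72) = 8.4853
d = 17/sqrt(72) = 2.0035

2.0035


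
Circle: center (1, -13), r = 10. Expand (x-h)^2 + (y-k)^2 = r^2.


(x-1)^2 + (y+ 13)^2 = 10^2
D = -2h = -2, E = -2k = 26
F = h^2+k^2-r^2 = 1+169-100 = 70

x^2 + y^2 - 2x + 26y + 70 = 0


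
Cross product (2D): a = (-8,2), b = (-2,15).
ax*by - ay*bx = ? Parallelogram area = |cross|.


cross = -8*15 - 2*(-2) = -120 + 4 = -116
Parallelogram area = |-116| = 116

cross = -116, parallelogram area = 116


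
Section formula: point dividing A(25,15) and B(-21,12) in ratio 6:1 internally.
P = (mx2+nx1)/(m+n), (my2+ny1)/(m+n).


Px = (6*(-21) + 1*25)/7 = -101/7 = -14.4286
Py = (6*12 + 1*15)/7 = 87/7 = 12.4286

P = (-14.4286, 12.4286)


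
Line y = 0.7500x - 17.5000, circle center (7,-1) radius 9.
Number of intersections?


Substitute y = 0.7500x - 17.5000: (x-7)^2 + (0.7500x- 17.5000+ 1)^2 = 81
Expand to Ax^2 + Bx + C = 0, where b-k = -16.5
A = 1+m^2 = 1.5625
B = 2(m(b-k) - h) = 2(0.7500*(-16.5) - 7) = -38.75
C = h^2 + (b-k)^2 - r^2 = 49 + 272.25 - 81 = 240.25
disc = B^2-4AC = 1501.5625 - 1501.5625 = 0
disc = 0

1 intersection point (tangent)


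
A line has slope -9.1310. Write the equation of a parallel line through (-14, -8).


Parallel lines have equal slopes.
m2 = -9.1310
b2 = -8 + 9.1310*(-14) = -135.8340

y = -9.1310x - 135.8340


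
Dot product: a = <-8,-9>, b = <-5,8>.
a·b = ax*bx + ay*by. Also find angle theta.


a·b = -8*(-5) - 9*8 = 40 - 72 = -32
|a| = sqrt(64+81) = 12.0416
|b| = sqrt(25+64) = 9.4340
cos(theta) = -32/(sqrt(145)*sqrt(89)) = -32/sqrt(12905) = -0.281690
theta = arccos(-32/sqrt(12905)) = 106.3611 degrees

a·b = -32, theta = 106.3611 deg


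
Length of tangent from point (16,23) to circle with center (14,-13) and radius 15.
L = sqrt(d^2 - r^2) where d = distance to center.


d = sqrt((16-14)^2 + (23+ 13)^2) = sqrt(4+1296) = 36.0555
L = sqrt(1300.0000 - 225) = sqrt(1075.0000) = 32.7872

32.7872


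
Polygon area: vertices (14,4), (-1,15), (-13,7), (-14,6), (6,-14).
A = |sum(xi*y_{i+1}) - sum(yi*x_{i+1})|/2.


sum(xi*y_{i+1}) = 14*15 - 1*7 - 13*6 - 14*(-14) + 6*4 = 345
sum(yi*x_{i+1}) = 4*(-1) + 15*(-13) + 7*(-14) + 6*6 - 14*14 = -457
Area = |345 + 457|/2 = 802/2 = 401.0000

401.0000 sq units


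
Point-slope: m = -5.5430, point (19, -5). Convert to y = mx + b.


y + 5 = -5.5430(x - 19)
y = -5.5430x - 5 + 5.5430*19
y = -5.5430x + 100.3170

y = -5.5430x + 100.3170


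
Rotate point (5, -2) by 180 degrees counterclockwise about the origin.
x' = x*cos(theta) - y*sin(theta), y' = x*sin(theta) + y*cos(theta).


cos(180) = -1, sin(180) = 0
x' = 5*(-1) + 2*0 = -5
y' = 5*0 - 2*(-1) = 2

(-5, 2)


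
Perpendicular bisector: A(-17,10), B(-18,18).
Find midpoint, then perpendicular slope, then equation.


Midpoint = (-17.5, 14)
Slope of AB = dy/dx = 8/(-1) = -8.0000
Perp slope = -dx/dy = 1/8 = 0.1250
b = My - (perp slope)*Mx = 14 + (-1*(-17.5))/8 = 14 + 2.1875 = 16.1875

y = 0.1250x + 16.1875


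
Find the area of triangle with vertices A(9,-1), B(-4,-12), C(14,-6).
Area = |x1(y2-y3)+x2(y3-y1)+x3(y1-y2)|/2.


9*(-12+ 6) = -54
-4*(-6+ 1) = 20
14*(-1+ 12) = 154
sum = 120
Area = |120|/2 = 60.0000

60.0000 sq units


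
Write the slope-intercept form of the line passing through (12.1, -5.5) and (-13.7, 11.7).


m = (17.2)/(-25.8) = -0.6667
b = y1 - m*x1 = -5.5 - (17.2*12.1)/(-25.8) = -5.5 + 8.0667 = 2.5667

y = -0.6667x + 2.5667


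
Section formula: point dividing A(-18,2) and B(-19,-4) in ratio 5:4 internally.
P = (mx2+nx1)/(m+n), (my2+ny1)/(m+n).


Px = (5*(-19) + 4*(-18))/9 = -167/9 = -18.5556
Py = (5*(-4) + 4*2)/9 = -12/9 = -1.3333

P = (-18.5556, -1.3333)


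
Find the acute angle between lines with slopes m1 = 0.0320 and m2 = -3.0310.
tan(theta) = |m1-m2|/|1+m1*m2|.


m1-m2 = 3.063
1+m1*m2 = 0.903008
tan(theta) = |3.063/0.903008| = 3.391997
theta = arctan(|3.063/0.903008|) = 73.5739 degrees (acute angle)

73.5739 degrees


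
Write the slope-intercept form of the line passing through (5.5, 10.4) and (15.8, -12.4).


m = (-22.8)/(10.3) = -2.2136
b = y1 - m*x1 = 10.4 - (-22.8*5.5)/(10.3) = 10.4 + 12.1748 = 22.5748

y = -2.2136x + 22.5748


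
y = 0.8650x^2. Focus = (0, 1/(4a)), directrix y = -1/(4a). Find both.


a = 0.8650
1/(4a) = 0.2890
Focus = (0, 0.2890)
Directrix: y = -0.2890

Focus = (0, 0.2890), Directrix: y = -0.2890


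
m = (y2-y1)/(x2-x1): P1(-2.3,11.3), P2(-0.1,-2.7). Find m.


dy = -2.7 - 11.3 = -14.0
dx = -0.1 + 2.3 = 2.2
m = -14.0/2.2 = -6.3636

m = -6.3636


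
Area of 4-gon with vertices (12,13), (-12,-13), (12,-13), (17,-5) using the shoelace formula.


sum(xi*y_{i+1}) = 12*(-13) - 12*(-13) + 12*(-5) + 17*13 = 161
sum(yi*x_{i+1}) = 13*(-12) - 13*12 - 13*17 - 5*12 = -593
Area = |161 + 593|/2 = 754/2 = 377.0000

377.0000 sq units


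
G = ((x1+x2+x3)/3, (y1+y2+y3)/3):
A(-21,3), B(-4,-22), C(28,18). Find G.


Gx = (-21- 4+28)/3 = 3/3 = 1.0000
Gy = (3- 22+18)/3 = -1/3 = -0.3333

G = (1.0000, -0.3333)


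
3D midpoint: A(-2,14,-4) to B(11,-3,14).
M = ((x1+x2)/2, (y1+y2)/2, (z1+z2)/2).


Mx = (-2+11)/2 = 4.5000
My = (14- 3)/2 = 5.5000
Mz = (-4+14)/2 = 5.0000

M = (4.5000, 5.5000, 5.0000)


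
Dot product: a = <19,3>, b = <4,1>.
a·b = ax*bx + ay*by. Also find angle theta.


a·b = 19*4 + 3*1 = 76 + 3 = 79
|a| = sqrt(361+9) = 19.2354
|b| = sqrt(16+1) = 4.1231
cos(theta) = 79/(sqrt(370)*sqrt(17)) = 79/sqrt(6290) = 0.996097
theta = arccos(79/sqrt(6290)) = 5.0636 degrees

a·b = 79, theta = 5.0636 deg


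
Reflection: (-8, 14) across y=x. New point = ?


Reflection rule for y=x: (y, x)
(-8, 14) -> (14, -8)

(14, -8)


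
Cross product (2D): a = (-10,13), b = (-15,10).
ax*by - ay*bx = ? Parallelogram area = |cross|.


cross = -10*10 - 13*(-15) = -100 + 195 = 95
Parallelogram area = |95| = 95

cross = 95, parallelogram area = 95


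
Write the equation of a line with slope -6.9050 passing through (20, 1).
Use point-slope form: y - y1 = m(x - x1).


y - 1 = -6.9050(x - 20)
y = -6.9050x + 1 + 6.9050*20
y = -6.9050x + 139.1000

y = -6.9050x + 139.1000


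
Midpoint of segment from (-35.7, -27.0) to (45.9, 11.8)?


Mx = (-35.7 + 45.9)/2 = 10.2/2 = 5.1000
My = (-27.0 + 11.8)/2 = -15.2/2 = -7.6000

(5.1000, -7.6000)


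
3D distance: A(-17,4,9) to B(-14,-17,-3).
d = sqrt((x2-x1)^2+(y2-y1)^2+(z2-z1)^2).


dx=3, dy=-21, dz=-12
d = sqrt(9+441+144) = sqrt(594) = 24.3721

24.3721


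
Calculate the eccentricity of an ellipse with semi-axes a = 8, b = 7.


c = sqrt(64-49) = sqrt(15) = 3.8730
e = c/a = sqrt(15)/8 = 0.4841

e = 0.4841


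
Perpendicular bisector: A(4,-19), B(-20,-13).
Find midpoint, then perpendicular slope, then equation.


Midpoint = (-8, -16)
Slope of AB = dy/dx = 6/(-24) = -0.2500
Perp slope = -dx/dy = 24/6 = 4.0000
b = My - (perp slope)*Mx = -16 + (-24*(-8))/6 = -16 + 32.0000 = 16.0000

y = 4.0000x + 16.0000


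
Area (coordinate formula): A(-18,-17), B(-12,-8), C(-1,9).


-18*(-8-9) = 306
-12*(9+ 17) = -312
-1*(-17+ 8) = 9
sum = 3
Area = |3|/2 = 1.5000

1.5000 sq units


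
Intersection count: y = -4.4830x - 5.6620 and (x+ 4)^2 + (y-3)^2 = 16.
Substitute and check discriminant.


Substitute y = -4.4830x - 5.6620: (x+ 4)^2 + (-4.4830x- 5.6620-3)^2 = 16
Expand to Ax^2 + Bx + C = 0, where b-k = -8.662
A = 1+m^2 = 21.097289
B = 2(m(b-k) - h) = 2(-4.4830*(-8.662) + 4) = 85.663492
C = h^2 + (b-k)^2 - r^2 = 16 + 75.030244 - 16 = 75.030244
disc = B^2-4AC = 7338.2339 - 6331.7390 = 1006.4949
disc > 0

2 intersection points


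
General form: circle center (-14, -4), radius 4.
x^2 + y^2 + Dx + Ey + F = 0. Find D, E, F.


(x+ 14)^2 + (y+ 4)^2 = 4^2
D = -2h = 28, E = -2k = 8
F = h^2+k^2-r^2 = 196+16-16 = 196

D = 28, E = 8, F = 196


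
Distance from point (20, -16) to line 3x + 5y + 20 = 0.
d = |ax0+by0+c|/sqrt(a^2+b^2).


|3*20 + 5*(-16) + 20| = |0| = 0
sqrt(9 + 25) = sqrt(34) = 5.8310
d = 0/sqrt(34) = 0

0


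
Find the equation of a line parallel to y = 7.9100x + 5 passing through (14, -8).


Parallel lines have equal slopes.
m2 = 7.9100
b2 = -8 - 7.9100*14 = -118.7400

y = 7.9100x - 118.7400


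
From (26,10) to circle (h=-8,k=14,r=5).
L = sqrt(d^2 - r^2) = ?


d = sqrt((26+ 8)^2 + (10-14)^2) = sqrt(1156+16) = 34.2345
L = sqrt(1172.0000 - 25) = sqrt(1147.0000) = 33.8674

33.8674


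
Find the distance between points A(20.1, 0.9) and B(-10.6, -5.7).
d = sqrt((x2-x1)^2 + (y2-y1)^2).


dx = -10.6 - 20.1 = -30.7
dy = -5.7 - 0.9 = -6.6
d = sqrt(942.49 + 43.56) = sqrt(986.05) = 31.4014

31.4014


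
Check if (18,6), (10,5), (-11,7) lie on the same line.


18*(5-7) + 10*(7-6) - 11*(6-5)
= -36 + 10 - 11 = -37

No, not collinear (determinant = -37)


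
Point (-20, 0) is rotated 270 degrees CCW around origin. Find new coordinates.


cos(270) = 0, sin(270) = -1
x' = -20*0 - 0*(-1) = 0
y' = -20*(-1) + 0*0 = 20

(0, 20)


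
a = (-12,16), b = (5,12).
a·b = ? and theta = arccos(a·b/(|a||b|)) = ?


a·b = -12*5 + 16*12 = -60 + 192 = 132
|a| = sqrt(144+256) = 20.0000
|b| = sqrt(25+144) = 13.0000
cos(theta) = 132/(sqrt(400)*sqrt(169)) = 132/sqrt(67600) = 0.507692
theta = arccos(132/sqrt(67600)) = 59.4898 degrees

a·b = 132, theta = 59.4898 deg


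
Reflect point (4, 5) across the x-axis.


Reflection rule for x-axis: (x, -y)
(4, 5) -> (4, -5)

(4, -5)


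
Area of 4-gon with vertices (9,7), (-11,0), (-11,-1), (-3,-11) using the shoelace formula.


sum(xi*y_{i+1}) = 9*0 - 11*(-1) - 11*(-11) - 3*7 = 111
sum(yi*x_{i+1}) = 7*(-11) + 0*(-11) - 1*(-3) - 11*9 = -173
Area = |111 + 173|/2 = 284/2 = 142.0000

142.0000 sq units


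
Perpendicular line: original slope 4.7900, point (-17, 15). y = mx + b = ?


Perpendicular slope = -1/m1 = -1/4.7900 = -0.2088
b2 = y0 - m2*x0 = 15 - 17/4.7900 = 15 - 3.5491 = 11.4509

y = -0.2088x + 11.4509


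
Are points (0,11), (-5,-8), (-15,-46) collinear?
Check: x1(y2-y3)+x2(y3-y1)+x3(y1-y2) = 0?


0*(-8+ 46) - 5*(-46-11) - 15*(11+ 8)
= 0 + 285 - 285 = 0

Yes, collinear (determinant = 0)


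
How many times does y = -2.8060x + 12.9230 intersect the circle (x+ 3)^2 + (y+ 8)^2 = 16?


Substitute y = -2.8060x + 12.9230: (x+ 3)^2 + (-2.8060x+12.9230+ 8)^2 = 16
Expand to Ax^2 + Bx + C = 0, where b-k = 20.923
A = 1+m^2 = 8.873636
B = 2(m(b-k) - h) = 2(-2.8060*20.923 + 3) = -111.419876
C = h^2 + (b-k)^2 - r^2 = 9 + 437.771929 - 16 = 430.771929
disc = B^2-4AC = 12414.3888 - 15290.0532 = -2875.6644
disc < 0

0 intersection points


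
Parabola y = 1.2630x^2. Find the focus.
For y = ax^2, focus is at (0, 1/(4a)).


a = 1.2630
4a = 5.0520
focus = (0, 1/5.0520) = (0, 0.1979)

Focus = (0, 0.1979)


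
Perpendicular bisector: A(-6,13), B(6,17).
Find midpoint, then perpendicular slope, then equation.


Midpoint = (0, 15)
Slope of AB = dy/dx = 4/12 = 0.3333
Perp slope = -dx/dy = -12/4 = -3.0000
b = My - (perp slope)*Mx = 15 + (12*0)/4 = 15 + 0 = 15.0000

y = -3.0000x + 15.0000


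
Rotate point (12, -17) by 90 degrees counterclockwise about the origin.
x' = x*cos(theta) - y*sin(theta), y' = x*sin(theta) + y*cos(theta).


cos(90) = 0, sin(90) = 1
x' = 12*0 + 17*1 = 17
y' = 12*1 - 17*0 = 12

(17, 12)


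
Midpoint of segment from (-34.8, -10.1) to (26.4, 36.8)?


Mx = (-34.8 + 26.4)/2 = -8.4/2 = -4.2000
My = (-10.1 + 36.8)/2 = 26.7/2 = 13.3500

(-4.2000, 13.3500)


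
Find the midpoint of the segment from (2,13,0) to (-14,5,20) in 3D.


Mx = (2- 14)/2 = -6.0000
My = (13+5)/2 = 9.0000
Mz = (0+20)/2 = 10.0000

M = (-6.0000, 9.0000, 10.0000)


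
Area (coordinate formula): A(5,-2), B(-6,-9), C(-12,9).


5*(-9-9) = -90
-6*(9+ 2) = -66
-12*(-2+ 9) = -84
sum = -240
Area = |-240|/2 = 120.0000

120.0000 sq units


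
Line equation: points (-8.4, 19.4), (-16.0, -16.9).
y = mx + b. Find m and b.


m = (-36.3)/(-7.6) = 4.7763
b = y1 - m*x1 = 19.4 - (-36.3*(-8.4))/(-7.6) = 19.4 + 40.1211 = 59.5211

y = 4.7763x + 59.5211


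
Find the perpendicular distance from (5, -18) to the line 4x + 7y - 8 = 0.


|4*5 + 7*(-18) - 8| = |-114| = 114
sqrt(16 + 49) = sqrt(65) = 8.0623
d = 114/sqrt(65) = 14.1400

14.1400


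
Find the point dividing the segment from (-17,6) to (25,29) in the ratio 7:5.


Px = (7*25 + 5*(-17))/12 = 90/12 = 7.5000
Py = (7*29 + 5*6)/12 = 233/12 = 19.4167

P = (7.5000, 19.4167)


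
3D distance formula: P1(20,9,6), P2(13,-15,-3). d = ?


dx=-7, dy=-24, dz=-9
d = sqrt(49+576+81) = sqrt(706) = 26.5707

26.5707


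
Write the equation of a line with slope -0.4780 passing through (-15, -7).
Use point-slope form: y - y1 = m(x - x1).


y + 7 = -0.4780(x + 15)
y = -0.4780x - 7 + 0.4780*(-15)
y = -0.4780x - 14.1700

y = -0.4780x - 14.1700


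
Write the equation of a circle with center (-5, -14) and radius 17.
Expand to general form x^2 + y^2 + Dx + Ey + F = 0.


(x+ 5)^2 + (y+ 14)^2 = 17^2
D = -2h = 10, E = -2k = 28
F = h^2+k^2-r^2 = 25+196-289 = -68

x^2 + y^2 + 10x + 28y - 68 = 0


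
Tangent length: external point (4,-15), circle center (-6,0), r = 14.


d = sqrt((4+ 6)^2 + (-15-0)^2) = sqrt(100+225) = 18.0278
L = sqrt(325.0000 - 196) = sqrt(129.0000) = 11.3578

11.3578


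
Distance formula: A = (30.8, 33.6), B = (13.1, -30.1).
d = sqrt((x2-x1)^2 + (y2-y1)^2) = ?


dx = 13.1 - 30.8 = -17.7
dy = -30.1 - 33.6 = -63.7
d = sqrt(313.29 + 4057.69) = sqrt(4370.98) = 66.1134

66.1134


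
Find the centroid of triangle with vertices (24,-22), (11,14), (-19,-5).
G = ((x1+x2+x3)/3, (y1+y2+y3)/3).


Gx = (24+11- 19)/3 = 16/3 = 5.3333
Gy = (-22+14- 5)/3 = -13/3 = -4.3333

G = (5.3333, -4.3333)


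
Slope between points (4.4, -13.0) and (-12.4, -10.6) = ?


dy = -10.6 + 13.0 = 2.4
dx = -12.4 - 4.4 = -16.8
m = 2.4/(-16.8) = -0.1429

m = -0.1429


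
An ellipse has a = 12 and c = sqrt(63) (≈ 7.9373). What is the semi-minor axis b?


b^2 = 12^2 - (sqrt(63))^2 = 144 - 63 = 81
b = sqrt(81) = 9

b = 9


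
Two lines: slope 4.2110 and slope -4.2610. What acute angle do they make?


m1-m2 = 8.472
1+m1*m2 = -16.943071
tan(theta) = |8.472/(-16.943071)| = 0.500027
theta = arctan(|8.472/(-16.943071)|) = 26.5663 degrees (acute angle)

26.5663 degrees


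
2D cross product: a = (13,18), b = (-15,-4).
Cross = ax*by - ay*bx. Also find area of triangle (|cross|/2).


cross = 13*(-4) - 18*(-15) = -52 + 270 = 218
Triangle area = |218|/2 = 218/2 = 109.0000

cross = 218, triangle area = 109.0000


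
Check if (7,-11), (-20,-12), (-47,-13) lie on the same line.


7*(-12+ 13) - 20*(-13+ 11) - 47*(-11+ 12)
= 7 + 40 - 47 = 0

Yes, collinear (determinant = 0)


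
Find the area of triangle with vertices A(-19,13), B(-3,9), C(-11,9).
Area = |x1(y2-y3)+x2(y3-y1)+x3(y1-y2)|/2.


-19*(9-9) = 0
-3*(9-13) = 12
-11*(13-9) = -44
sum = -32
Area = |-32|/2 = 16.0000

16.0000 sq units


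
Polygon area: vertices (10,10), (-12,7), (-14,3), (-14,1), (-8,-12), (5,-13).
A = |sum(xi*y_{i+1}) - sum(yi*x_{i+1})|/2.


sum(xi*y_{i+1}) = 10*7 - 12*3 - 14*1 - 14*(-12) - 8*(-13) + 5*10 = 342
sum(yi*x_{i+1}) = 10*(-12) + 7*(-14) + 3*(-14) + 1*(-8) - 12*5 - 13*10 = -458
Area = |342 + 458|/2 = 800/2 = 400.0000

400.0000 sq units


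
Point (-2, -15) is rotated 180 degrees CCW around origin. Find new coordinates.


cos(180) = -1, sin(180) = 0
x' = -2*(-1) + 15*0 = 2
y' = -2*0 - 15*(-1) = 15

(2, 15)


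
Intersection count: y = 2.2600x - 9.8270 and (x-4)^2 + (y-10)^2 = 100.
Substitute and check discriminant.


Substitute y = 2.2600x - 9.8270: (x-4)^2 + (2.2600x- 9.8270-10)^2 = 100
Expand to Ax^2 + Bx + C = 0, where b-k = -19.827
A = 1+m^2 = 6.1076
B = 2(m(b-k) - h) = 2(2.2600*(-19.827) - 4) = -97.61804
C = h^2 + (b-k)^2 - r^2 = 16 + 393.109929 - 100 = 309.109929
disc = B^2-4AC = 9529.2817 - 7551.6792 = 1977.6025
disc > 0

2 intersection points


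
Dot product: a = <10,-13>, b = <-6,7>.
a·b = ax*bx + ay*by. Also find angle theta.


a·b = 10*(-6) - 13*7 = -60 - 91 = -151
|a| = sqrt(100+169) = 16.4012
|b| = sqrt(36+49) = 9.2195
cos(theta) = -151/(sqrt(269)*sqrt(85)) = -151/sqrt(22865) = -0.998600
theta = arccos(-151/sqrt(22865)) = 176.9673 degrees

a·b = -151, theta = 176.9673 deg


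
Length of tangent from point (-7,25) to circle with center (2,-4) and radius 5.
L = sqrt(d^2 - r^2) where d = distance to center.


d = sqrt((-7-2)^2 + (25+ 4)^2) = sqrt(81+841) = 30.3645
L = sqrt(922.0000 - 25) = sqrt(897.0000) = 29.9500

29.9500


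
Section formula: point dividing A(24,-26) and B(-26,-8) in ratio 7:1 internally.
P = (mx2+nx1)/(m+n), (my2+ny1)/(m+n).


Px = (7*(-26) + 1*24)/8 = -158/8 = -19.7500
Py = (7*(-8) + 1*(-26))/8 = -82/8 = -10.2500

P = (-19.7500, -10.2500)


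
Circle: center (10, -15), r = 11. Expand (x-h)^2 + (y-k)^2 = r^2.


(x-10)^2 + (y+ 15)^2 = 11^2
D = -2h = -20, E = -2k = 30
F = h^2+k^2-r^2 = 100+225-121 = 204

x^2 + y^2 - 20x + 30y + 204 = 0


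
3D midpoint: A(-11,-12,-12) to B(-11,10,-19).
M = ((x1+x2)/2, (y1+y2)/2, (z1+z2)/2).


Mx = (-11- 11)/2 = -11.0000
My = (-12+10)/2 = -1.0000
Mz = (-12- 19)/2 = -15.5000

M = (-11.0000, -1.0000, -15.5000)


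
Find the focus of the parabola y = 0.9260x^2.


a = 0.9260
4a = 3.7040
focus = (0, 1/3.7040) = (0, 0.2700)

Focus = (0, 0.2700)


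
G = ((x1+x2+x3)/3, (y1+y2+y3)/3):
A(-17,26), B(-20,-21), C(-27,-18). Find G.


Gx = (-17- 20- 27)/3 = -64/3 = -21.3333
Gy = (26- 21- 18)/3 = -13/3 = -4.3333

G = (-21.3333, -4.3333)


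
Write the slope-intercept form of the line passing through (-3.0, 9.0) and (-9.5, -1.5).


m = (-10.5)/(-6.5) = 1.6154
b = y1 - m*x1 = 9.0 - (-10.5*(-3.0))/(-6.5) = 9.0 + 4.8462 = 13.8462

y = 1.6154x + 13.8462


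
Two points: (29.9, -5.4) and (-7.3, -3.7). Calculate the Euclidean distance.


dx = -7.3 - 29.9 = -37.2
dy = -3.7 + 5.4 = 1.7
d = sqrt(1383.84 + 2.89) = sqrt(1386.73) = 37.2388

37.2388


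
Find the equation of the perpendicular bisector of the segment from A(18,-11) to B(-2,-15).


Midpoint = (8, -13)
Slope of AB = dy/dx = -4/(-20) = 0.2000
Perp slope = -dx/dy = -20/4 = -5.0000
b = My - (perp slope)*Mx = -13 + (-20*8)/(-4) = -13 + 40.0000 = 27.0000

y = -5.0000x + 27.0000


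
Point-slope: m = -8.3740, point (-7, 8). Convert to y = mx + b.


y - 8 = -8.3740(x + 7)
y = -8.3740x + 8 + 8.3740*(-7)
y = -8.3740x - 50.6180

y = -8.3740x - 50.6180


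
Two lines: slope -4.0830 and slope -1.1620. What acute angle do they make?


m1-m2 = -2.921
1+m1*m2 = 5.744446
tan(theta) = |-2.921/5.744446| = 0.508491
theta = arctan(|-2.921/5.744446|) = 26.9529 degrees (acute angle)

26.9529 degrees


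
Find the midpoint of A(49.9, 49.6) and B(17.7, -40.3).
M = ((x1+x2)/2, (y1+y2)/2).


Mx = (49.9 + 17.7)/2 = 67.6/2 = 33.8000
My = (49.6 - 40.3)/2 = 9.3/2 = 4.6500

(33.8000, 4.6500)


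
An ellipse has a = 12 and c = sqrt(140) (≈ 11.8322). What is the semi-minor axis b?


b^2 = 12^2 - (sqrt(140))^2 = 144 - 140 = 4
b = sqrt(4) = 2

b = 2


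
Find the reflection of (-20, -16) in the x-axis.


Reflection rule for x-axis: (x, -y)
(-20, -16) -> (-20, 16)

(-20, 16)


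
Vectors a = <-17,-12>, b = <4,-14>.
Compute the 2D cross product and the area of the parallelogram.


cross = -17*(-14) + 12*4 = 238 + 48 = 286
Parallelogram area = |286| = 286

cross = 286, parallelogram area = 286


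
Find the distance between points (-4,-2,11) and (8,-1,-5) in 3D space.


dx=12, dy=1, dz=-16
d = sqrt(144+1+256) = sqrt(401) = 20.0250

20.0250


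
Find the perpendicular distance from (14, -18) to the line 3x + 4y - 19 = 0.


|3*14 + 4*(-18) - 19| = |-49| = 49
sqrt(9 + 16) = sqrt(25) = 5.0000
d = 49/sqrt(25) = 9.8000

9.8000


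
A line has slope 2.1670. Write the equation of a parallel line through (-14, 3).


Parallel lines have equal slopes.
m2 = 2.1670
b2 = 3 - 2.1670*(-14) = 33.3380

y = 2.1670x + 33.3380


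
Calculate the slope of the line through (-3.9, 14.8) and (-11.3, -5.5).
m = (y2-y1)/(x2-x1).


dy = -5.5 - 14.8 = -20.3
dx = -11.3 + 3.9 = -7.4
m = -20.3/(-7.4) = 2.7432

m = 2.7432


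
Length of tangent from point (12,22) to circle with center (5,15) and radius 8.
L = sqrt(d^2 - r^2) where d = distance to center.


d = sqrt((12-5)^2 + (22-15)^2) = sqrt(49+49) = 9.8995
L = sqrt(98.0000 - 64) = sqrt(34.0000) = 5.8310

5.8310


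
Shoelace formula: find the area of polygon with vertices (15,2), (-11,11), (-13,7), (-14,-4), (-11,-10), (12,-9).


sum(xi*y_{i+1}) = 15*11 - 11*7 - 13*(-4) - 14*(-10) - 11*(-9) + 12*2 = 403
sum(yi*x_{i+1}) = 2*(-11) + 11*(-13) + 7*(-14) - 4*(-11) - 10*12 - 9*15 = -474
Area = |403 + 474|/2 = 877/2 = 438.5000

438.5000 sq units


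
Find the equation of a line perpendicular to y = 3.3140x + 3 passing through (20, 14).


Perpendicular slope = -1/m1 = -1/3.3140 = -0.3018
b2 = y0 - m2*x0 = 14 + 20/3.3140 = 14 + 6.0350 = 20.0350

y = -0.3018x + 20.0350


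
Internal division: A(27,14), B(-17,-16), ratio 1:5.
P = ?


Px = (1*(-17) + 5*27)/6 = 118/6 = 19.6667
Py = (1*(-16) + 5*14)/6 = 54/6 = 9.0000

P = (19.6667, 9.0000)


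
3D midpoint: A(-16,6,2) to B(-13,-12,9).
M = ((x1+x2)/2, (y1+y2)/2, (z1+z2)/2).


Mx = (-16- 13)/2 = -14.5000
My = (6- 12)/2 = -3.0000
Mz = (2+9)/2 = 5.5000

M = (-14.5000, -3.0000, 5.5000)


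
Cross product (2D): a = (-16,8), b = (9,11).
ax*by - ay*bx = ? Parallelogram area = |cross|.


cross = -16*11 - 8*9 = -176 - 72 = -248
Parallelogram area = |-248| = 248

cross = -248, parallelogram area = 248


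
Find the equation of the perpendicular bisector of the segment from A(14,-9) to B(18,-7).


Midpoint = (16, -8)
Slope of AB = dy/dx = 2/4 = 0.5000
Perp slope = -dx/dy = -4/2 = -2.0000
b = My - (perp slope)*Mx = -8 + (4*16)/2 = -8 + 32.0000 = 24.0000

y = -2.0000x + 24.0000


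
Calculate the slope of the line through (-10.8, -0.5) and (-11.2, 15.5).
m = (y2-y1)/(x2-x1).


dy = 15.5 + 0.5 = 16.0
dx = -11.2 + 10.8 = -0.4
m = 16.0/(-0.4) = -40.0000

m = -40.0000


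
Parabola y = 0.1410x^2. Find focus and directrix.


a = 0.1410
1/(4a) = 1.7730
Focus = (0, 1.7730)
Directrix: y = -1.7730

Focus = (0, 1.7730), Directrix: y = -1.7730


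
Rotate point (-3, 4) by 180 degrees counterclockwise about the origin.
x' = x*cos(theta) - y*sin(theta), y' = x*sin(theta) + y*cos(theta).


cos(180) = -1, sin(180) = 0
x' = -3*(-1) - 4*0 = 3
y' = -3*0 + 4*(-1) = -4

(3, -4)


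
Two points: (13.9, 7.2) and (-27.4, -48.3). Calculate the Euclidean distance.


dx = -27.4 - 13.9 = -41.3
dy = -48.3 - 7.2 = -55.5
d = sqrt(1705.69 + 3080.25) = sqrt(4785.94) = 69.1805

69.1805


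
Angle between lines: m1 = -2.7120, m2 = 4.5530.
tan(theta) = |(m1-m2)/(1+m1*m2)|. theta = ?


m1-m2 = -7.265
1+m1*m2 = -11.347736
tan(theta) = |-7.265/(-11.347736)| = 0.640216
theta = arctan(|-7.265/(-11.347736)|) = 32.6280 degrees (acute angle)

32.6280 degrees


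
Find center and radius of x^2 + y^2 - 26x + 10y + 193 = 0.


h = -D/2 = 26/2 = 13
k = -E/2 = -10/2 = -5
r^2 = h^2 + k^2 - F = 169 + 25 - 193 = 1
r = 1

Center (13, -5), radius = 1


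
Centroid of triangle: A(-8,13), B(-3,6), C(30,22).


Gx = (-8- 3+30)/3 = 19/3 = 6.3333
Gy = (13+6+22)/3 = 41/3 = 13.6667

G = (6.3333, 13.6667)


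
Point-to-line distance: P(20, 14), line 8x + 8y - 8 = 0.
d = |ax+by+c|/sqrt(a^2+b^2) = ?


|8*20 + 8*14 - 8| = |264| = 264
sqrt(64 + 64) = sqrt(128) = 11.3137
d = 264/sqrt(128) = 23.3345

23.3345


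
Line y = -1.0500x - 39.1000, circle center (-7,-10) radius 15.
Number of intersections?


Substitute y = -1.0500x - 39.1000: (x+ 7)^2 + (-1.0500x- 39.1000+ 10)^2 = 225
Expand to Ax^2 + Bx + C = 0, where b-k = -29.1
A = 1+m^2 = 2.1025
B = 2(m(b-k) - h) = 2(-1.0500*(-29.1) + 7) = 75.11
C = h^2 + (b-k)^2 - r^2 = 49 + 846.81 - 225 = 670.81
disc = B^2-4AC = 5641.5121 - 5641.5121 = 0
disc = 0

1 intersection point (tangent)


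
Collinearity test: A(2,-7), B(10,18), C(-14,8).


2*(18-8) + 10*(8+ 7) - 14*(-7-18)
= 20 + 150 + 350 = 520

No, not collinear (determinant = 520)


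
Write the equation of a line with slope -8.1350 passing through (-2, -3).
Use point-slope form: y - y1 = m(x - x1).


y + 3 = -8.1350(x + 2)
y = -8.1350x - 3 + 8.1350*(-2)
y = -8.1350x - 19.2700

y = -8.1350x - 19.2700


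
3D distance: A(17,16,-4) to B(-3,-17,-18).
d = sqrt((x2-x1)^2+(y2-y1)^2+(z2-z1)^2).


dx=-20, dy=-33, dz=-14
d = sqrt(400+1089+196) = sqrt(1685) = 41.0488

41.0488


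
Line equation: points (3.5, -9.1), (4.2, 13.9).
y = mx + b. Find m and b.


m = (23.0)/(0.7) = 32.8571
b = y1 - m*x1 = -9.1 - (23.0*3.5)/(0.7) = -9.1 - 115.0000 = -124.1000

y = 32.8571x - 124.1000


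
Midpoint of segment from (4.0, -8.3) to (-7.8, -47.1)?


Mx = (4.0 - 7.8)/2 = -3.8/2 = -1.9000
My = (-8.3 - 47.1)/2 = -55.4/2 = -27.7000

(-1.9000, -27.7000)


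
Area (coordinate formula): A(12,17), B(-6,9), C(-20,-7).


12*(9+ 7) = 192
-6*(-7-17) = 144
-20*(17-9) = -160
sum = 176
Area = |176|/2 = 88.0000

88.0000 sq units


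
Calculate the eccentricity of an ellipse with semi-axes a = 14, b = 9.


c = sqrt(196-81) = sqrt(115) = 10.7238
e = c/a = sqrt(115)/14 = 0.7660

e = 0.7660


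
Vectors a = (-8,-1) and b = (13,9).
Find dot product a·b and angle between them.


a·b = -8*13 - 1*9 = -104 - 9 = -113
|a| = sqrt(64+1) = 8.0623
|b| = sqrt(169+81) = 15.8114
cos(theta) = -113/(sqrt(65)*sqrt(250)) = -113/sqrt(16250) = -0.886445
theta = arccos(-113/sqrt(16250)) = 152.4299 degrees

a·b = -113, theta = 152.4299 deg


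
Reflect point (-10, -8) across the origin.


Reflection rule for origin: (-x, -y)
(-10, -8) -> (10, 8)

(10, 8)


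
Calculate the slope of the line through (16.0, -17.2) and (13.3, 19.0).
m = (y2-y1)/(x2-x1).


dy = 19.0 + 17.2 = 36.2
dx = 13.3 - 16.0 = -2.7
m = 36.2/(-2.7) = -13.4074

m = -13.4074


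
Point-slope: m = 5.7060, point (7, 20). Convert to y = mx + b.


y - 20 = 5.7060(x - 7)
y = 5.7060x + 20 - 5.7060*7
y = 5.7060x - 19.9420

y = 5.7060x - 19.9420


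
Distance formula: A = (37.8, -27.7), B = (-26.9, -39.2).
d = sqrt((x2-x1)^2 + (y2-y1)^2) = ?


dx = -26.9 - 37.8 = -64.7
dy = -39.2 + 27.7 = -11.5
d = sqrt(4186.09 + 132.25) = sqrt(4318.34) = 65.7141

65.7141


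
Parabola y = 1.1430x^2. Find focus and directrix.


a = 1.1430
1/(4a) = 0.2187
Focus = (0, 0.2187)
Directrix: y = -0.2187

Focus = (0, 0.2187), Directrix: y = -0.2187


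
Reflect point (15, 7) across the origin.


Reflection rule for origin: (-x, -y)
(15, 7) -> (-15, -7)

(-15, -7)


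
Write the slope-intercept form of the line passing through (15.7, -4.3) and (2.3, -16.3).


m = (-12.0)/(-13.4) = 0.8955
b = y1 - m*x1 = -4.3 - (-12.0*15.7)/(-13.4) = -4.3 - 14.0597 = -18.3597

y = 0.8955x - 18.3597


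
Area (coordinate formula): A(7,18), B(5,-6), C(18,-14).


7*(-6+ 14) = 56
5*(-14-18) = -160
18*(18+ 6) = 432
sum = 328
Area = |328|/2 = 164.0000

164.0000 sq units


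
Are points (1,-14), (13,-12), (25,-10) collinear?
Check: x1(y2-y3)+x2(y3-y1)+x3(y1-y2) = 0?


1*(-12+ 10) + 13*(-10+ 14) + 25*(-14+ 12)
= -2 + 52 - 50 = 0

Yes, collinear (determinant = 0)


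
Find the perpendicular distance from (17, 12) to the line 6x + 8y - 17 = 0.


|6*17 + 8*12 - 17| = |181| = 181
sqrt(36 + 64) = sqrt(100) = 10.0000
d = 181/sqrt(100) = 18.1000

18.1000


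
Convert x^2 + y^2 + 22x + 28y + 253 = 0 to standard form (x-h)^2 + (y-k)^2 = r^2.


h = -D/2 = -22/2 = -11
k = -E/2 = -28/2 = -14
r^2 = h^2 + k^2 - F = 121 + 196 - 253 = 64
r = 8

Center (-11, -14), radius = 8


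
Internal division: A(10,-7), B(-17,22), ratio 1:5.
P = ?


Px = (1*(-17) + 5*10)/6 = 33/6 = 5.5000
Py = (1*22 + 5*(-7))/6 = -13/6 = -2.1667

P = (5.5000, -2.1667)


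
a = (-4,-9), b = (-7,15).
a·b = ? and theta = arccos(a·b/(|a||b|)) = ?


a·b = -4*(-7) - 9*15 = 28 - 135 = -107
|a| = sqrt(16+81) = 9.8489
|b| = sqrt(49+225) = 16.5529
cos(theta) = -107/(sqrt(97)*sqrt(274)) = -107/sqrt(26578) = -0.656331
theta = arccos(-107/sqrt(26578)) = 131.0206 degrees

a·b = -107, theta = 131.0206 deg


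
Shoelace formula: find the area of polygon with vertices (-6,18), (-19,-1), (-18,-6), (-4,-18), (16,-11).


sum(xi*y_{i+1}) = -6*(-1) - 19*(-6) - 18*(-18) - 4*(-11) + 16*18 = 776
sum(yi*x_{i+1}) = 18*(-19) - 1*(-18) - 6*(-4) - 18*16 - 11*(-6) = -522
Area = |776 + 522|/2 = 1298/2 = 649.0000

649.0000 sq units


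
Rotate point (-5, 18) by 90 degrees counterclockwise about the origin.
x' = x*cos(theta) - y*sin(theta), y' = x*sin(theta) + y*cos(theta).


cos(90) = 0, sin(90) = 1
x' = -5*0 - 18*1 = -18
y' = -5*1 + 18*0 = -5

(-18, -5)


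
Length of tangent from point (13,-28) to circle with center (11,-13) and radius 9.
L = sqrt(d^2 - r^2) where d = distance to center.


d = sqrt((13-11)^2 + (-28+ 13)^2) = sqrt(4+225) = 15.1327
L = sqrt(229.0000 - 81) = sqrt(148.0000) = 12.1655

12.1655


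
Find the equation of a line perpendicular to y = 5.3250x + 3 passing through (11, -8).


Perpendicular slope = -1/m1 = -1/5.3250 = -0.1878
b2 = y0 - m2*x0 = -8 + 11/5.3250 = -8 + 2.0657 = -5.9343

y = -0.1878x - 5.9343


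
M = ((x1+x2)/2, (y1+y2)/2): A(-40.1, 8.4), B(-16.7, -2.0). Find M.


Mx = (-40.1 - 16.7)/2 = -56.8/2 = -28.4000
My = (8.4 - 2.0)/2 = 6.4/2 = 3.2000

(-28.4000, 3.2000)


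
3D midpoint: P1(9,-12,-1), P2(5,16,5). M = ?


Mx = (9+5)/2 = 7.0000
My = (-12+16)/2 = 2.0000
Mz = (-1+5)/2 = 2.0000

M = (7.0000, 2.0000, 2.0000)


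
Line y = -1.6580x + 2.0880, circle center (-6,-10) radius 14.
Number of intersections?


Substitute y = -1.6580x + 2.0880: (x+ 6)^2 + (-1.6580x+2.0880+ 10)^2 = 196
Expand to Ax^2 + Bx + C = 0, where b-k = 12.088
A = 1+m^2 = 3.748964
B = 2(m(b-k) - h) = 2(-1.6580*12.088 + 6) = -28.083808
C = h^2 + (b-k)^2 - r^2 = 36 + 146.119744 - 196 = -13.880256
disc = B^2-4AC = 788.7003 + 208.1463 = 996.8466
disc > 0

2 intersection points


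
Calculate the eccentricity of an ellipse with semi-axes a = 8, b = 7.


c = sqrt(64-49) = sqrt(15) = 3.8730
e = c/a = sqrt(15)/8 = 0.4841

e = 0.4841


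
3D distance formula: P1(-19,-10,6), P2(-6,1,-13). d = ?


dx=13, dy=11, dz=-19
d = sqrt(169+121+361) = sqrt(651) = 25.5147

25.5147


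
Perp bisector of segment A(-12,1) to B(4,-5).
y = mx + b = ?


Midpoint = (-4, -2)
Slope of AB = dy/dx = -6/16 = -0.3750
Perp slope = -dx/dy = 16/6 = 2.6667
b = My - (perp slope)*Mx = -2 + (16*(-4))/(-6) = -2 + 10.6667 = 8.6667

y = 2.6667x + 8.6667


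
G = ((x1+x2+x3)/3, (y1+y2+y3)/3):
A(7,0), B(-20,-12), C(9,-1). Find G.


Gx = (7- 20+9)/3 = -4/3 = -1.3333
Gy = (0- 12- 1)/3 = -13/3 = -4.3333

G = (-1.3333, -4.3333)


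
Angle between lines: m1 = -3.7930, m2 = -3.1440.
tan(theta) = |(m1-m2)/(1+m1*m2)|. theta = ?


m1-m2 = -0.649
1+m1*m2 = 12.925192
tan(theta) = |-0.649/12.925192| = 0.050212
theta = arctan(|-0.649/12.925192|) = 2.8745 degrees (acute angle)

2.8745 degrees


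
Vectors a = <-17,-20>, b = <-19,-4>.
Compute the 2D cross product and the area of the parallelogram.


cross = -17*(-4) + 20*(-19) = 68 - 380 = -312
Parallelogram area = |-312| = 312

cross = -312, parallelogram area = 312


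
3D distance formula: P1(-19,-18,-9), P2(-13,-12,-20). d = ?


dx=6, dy=6, dz=-11
d = sqrt(36+36+121) = sqrt(193) = 13.8924

13.8924


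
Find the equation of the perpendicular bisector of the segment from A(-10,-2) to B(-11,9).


Midpoint = (-10.5, 3.5)
Slope of AB = dy/dx = 11/(-1) = -11.0000
Perp slope = -dx/dy = 1/11 = 0.0909
b = My - (perp slope)*Mx = 3.5 + (-1*(-10.5))/11 = 3.5 + 0.9545 = 4.4545

y = 0.0909x + 4.4545


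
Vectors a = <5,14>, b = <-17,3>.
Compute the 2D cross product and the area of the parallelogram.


cross = 5*3 - 14*(-17) = 15 + 238 = 253
Parallelogram area = |253| = 253

cross = 253, parallelogram area = 253


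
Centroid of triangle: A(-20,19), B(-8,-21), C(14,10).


Gx = (-20- 8+14)/3 = -14/3 = -4.6667
Gy = (19- 21+10)/3 = 8/3 = 2.6667

G = (-4.6667, 2.6667)


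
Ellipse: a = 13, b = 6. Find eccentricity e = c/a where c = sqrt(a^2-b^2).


c = sqrt(169-36) = sqrt(133) = 11.5326
e = c/a = sqrt(133)/13 = 0.8871

e = 0.8871


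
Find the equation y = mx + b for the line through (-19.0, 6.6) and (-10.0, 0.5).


m = (-6.1)/(9.0) = -0.6778
b = y1 - m*x1 = 6.6 - (-6.1*(-19.0))/(9.0) = 6.6 - 12.8778 = -6.2778

y = -0.6778x - 6.2778


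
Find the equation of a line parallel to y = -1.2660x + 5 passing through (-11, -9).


Parallel lines have equal slopes.
m2 = -1.2660
b2 = -9 + 1.2660*(-11) = -22.9260

y = -1.2660x - 22.9260


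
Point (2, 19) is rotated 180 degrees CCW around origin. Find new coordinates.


cos(180) = -1, sin(180) = 0
x' = 2*(-1) - 19*0 = -2
y' = 2*0 + 19*(-1) = -19

(-2, -19)


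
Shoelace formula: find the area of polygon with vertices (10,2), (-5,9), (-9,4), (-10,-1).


sum(xi*y_{i+1}) = 10*9 - 5*4 - 9*(-1) - 10*2 = 59
sum(yi*x_{i+1}) = 2*(-5) + 9*(-9) + 4*(-10) - 1*10 = -141
Area = |59 + 141|/2 = 200/2 = 100.0000

100.0000 sq units


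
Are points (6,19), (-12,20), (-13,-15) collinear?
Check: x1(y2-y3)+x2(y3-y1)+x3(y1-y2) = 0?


6*(20+ 15) - 12*(-15-19) - 13*(19-20)
= 210 + 408 + 13 = 631

No, not collinear (determinant = 631)


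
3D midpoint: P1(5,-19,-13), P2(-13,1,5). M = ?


Mx = (5- 13)/2 = -4.0000
My = (-19+1)/2 = -9.0000
Mz = (-13+5)/2 = -4.0000

M = (-4.0000, -9.0000, -4.0000)


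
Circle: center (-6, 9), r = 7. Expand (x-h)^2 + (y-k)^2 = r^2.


(x+ 6)^2 + (y-9)^2 = 7^2
D = -2h = 12, E = -2k = -18
F = h^2+k^2-r^2 = 36+81-49 = 68

x^2 + y^2 + 12x - 18y + 68 = 0


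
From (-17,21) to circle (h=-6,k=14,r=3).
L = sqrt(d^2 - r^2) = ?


d = sqrt((-17+ 6)^2 + (21-14)^2) = sqrt(121+49) = 13.0384
L = sqrt(170.0000 - 9) = sqrt(161.0000) = 12.6886

12.6886


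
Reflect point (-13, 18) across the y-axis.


Reflection rule for y-axis: (-x, y)
(-13, 18) -> (13, 18)

(13, 18)


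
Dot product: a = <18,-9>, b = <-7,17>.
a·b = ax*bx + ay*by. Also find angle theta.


a·b = 18*(-7) - 9*17 = -126 - 153 = -279
|a| = sqrt(324+81) = 20.1246
|b| = sqrt(49+289) = 18.3848
cos(theta) = -279/(sqrt(405)*sqrt(338)) = -279/sqrt(136890) = -0.754082
theta = arccos(-279/sqrt(136890)) = 138.9452 degrees

a·b = -279, theta = 138.9452 deg


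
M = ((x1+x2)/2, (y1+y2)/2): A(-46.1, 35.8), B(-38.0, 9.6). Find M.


Mx = (-46.1 - 38.0)/2 = -84.1/2 = -42.0500
My = (35.8 + 9.6)/2 = 45.4/2 = 22.7000

(-42.0500, 22.7000)


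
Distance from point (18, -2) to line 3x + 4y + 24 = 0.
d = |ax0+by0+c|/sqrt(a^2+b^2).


|3*18 + 4*(-2) + 24| = |70| = 70
sqrt(9 + 16) = sqrt(25) = 5.0000
d = 70/sqrt(25) = 14.0000

14.0000


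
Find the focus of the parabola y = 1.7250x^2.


a = 1.7250
4a = 6.9000
focus = (0, 1/6.9000) = (0, 0.1449)

Focus = (0, 0.1449)


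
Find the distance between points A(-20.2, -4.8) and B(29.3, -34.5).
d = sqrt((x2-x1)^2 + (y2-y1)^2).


dx = 29.3 + 20.2 = 49.5
dy = -34.5 + 4.8 = -29.7
d = sqrt(2450.25 + 882.09) = sqrt(3332.34) = 57.7264

57.7264


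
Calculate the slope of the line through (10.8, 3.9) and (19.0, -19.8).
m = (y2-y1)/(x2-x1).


dy = -19.8 - 3.9 = -23.7
dx = 19.0 - 10.8 = 8.2
m = -23.7/8.2 = -2.8902

m = -2.8902


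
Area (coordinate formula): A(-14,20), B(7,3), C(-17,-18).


-14*(3+ 18) = -294
7*(-18-20) = -266
-17*(20-3) = -289
sum = -849
Area = |-849|/2 = 424.5000

424.5000 sq units


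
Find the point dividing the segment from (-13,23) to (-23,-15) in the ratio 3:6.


Px = (3*(-23) + 6*(-13))/9 = -147/9 = -16.3333
Py = (3*(-15) + 6*23)/9 = 93/9 = 10.3333

P = (-16.3333, 10.3333)


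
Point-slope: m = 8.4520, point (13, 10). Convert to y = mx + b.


y - 10 = 8.4520(x - 13)
y = 8.4520x + 10 - 8.4520*13
y = 8.4520x - 99.8760

y = 8.4520x - 99.8760
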